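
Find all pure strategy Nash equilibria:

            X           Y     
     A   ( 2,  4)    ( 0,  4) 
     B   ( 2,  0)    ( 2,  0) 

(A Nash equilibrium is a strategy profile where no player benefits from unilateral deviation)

Nash equilibrium: (A, X), (B, X), (B, Y)

Work:
Best responses:
  P1 vs X: payoffs [2, 2] → best response A/B (payoff 2)
  P1 vs Y: payoffs [0, 2] → best response B (payoff 2)
  P2 vs A: payoffs [4, 4] → best response X/Y (payoff 4)
  P2 vs B: payoffs [0, 0] → best response X/Y (payoff 0)
Mutual best responses: (A,X), (B,X), (B,Y) → Nash equilibria.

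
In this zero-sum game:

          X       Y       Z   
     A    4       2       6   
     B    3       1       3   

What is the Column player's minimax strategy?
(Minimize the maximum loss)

Column should play Y, value = 2

Work:
Column player minimizes Row's maximum payoff:
Column X: max payoff to Row = 4
Column Y: max payoff to Row = 2
Column Z: max payoff to Row = 6
Minimum is 2, achieved by column Y.
Minimax strategy: Y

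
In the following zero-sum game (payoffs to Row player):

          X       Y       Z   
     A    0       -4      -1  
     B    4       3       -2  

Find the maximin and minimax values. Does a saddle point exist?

Maximin = -2, Minimax = -1, Saddle: False

Work:
Row minimums: [-4, -2] → maximin = -2
Column maximums: [4, 3, -1] → minimax = -1
No saddle point (maximin ≠ minimax). Mixed strategy needed.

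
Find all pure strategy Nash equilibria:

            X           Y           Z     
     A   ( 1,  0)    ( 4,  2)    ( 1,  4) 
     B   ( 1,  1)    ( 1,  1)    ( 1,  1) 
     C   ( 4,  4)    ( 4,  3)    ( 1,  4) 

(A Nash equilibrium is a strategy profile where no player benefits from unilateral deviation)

Nash equilibrium: (A, Z), (B, Z), (C, X), (C, Z)

Work:
Best responses:
  P1 vs X: payoffs [1, 1, 4] → best response C (payoff 4)
  P1 vs Y: payoffs [4, 1, 4] → best response A/C (payoff 4)
  P1 vs Z: payoffs [1, 1, 1] → best response A/B/C (payoff 1)
  P2 vs A: payoffs [0, 2, 4] → best response Z (payoff 4)
  P2 vs B: payoffs [1, 1, 1] → best response X/Y/Z (payoff 1)
  P2 vs C: payoffs [4, 3, 4] → best response X/Z (payoff 4)
Mutual best responses: (A,Z), (B,Z), (C,X), (C,Z) → Nash equilibria.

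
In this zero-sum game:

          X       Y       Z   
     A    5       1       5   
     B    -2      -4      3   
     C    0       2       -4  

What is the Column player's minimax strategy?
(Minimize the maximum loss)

Column should play Y, value = 2

Work:
Column player minimizes Row's maximum payoff:
Column X: max payoff to Row = 5
Column Y: max payoff to Row = 2
Column Z: max payoff to Row = 5
Minimum is 2, achieved by column Y.
Minimax strategy: Y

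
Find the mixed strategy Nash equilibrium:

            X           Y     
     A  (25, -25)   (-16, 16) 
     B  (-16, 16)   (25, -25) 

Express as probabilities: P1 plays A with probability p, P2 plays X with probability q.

p = 0.5, q = 0.5

Work:
Find probabilities that make opponent indifferent:
P2 chooses q to make P1 indifferent between A and B
P1 chooses p to make P2 indifferent between X and Y
Mixed NE: P1 plays (A: 0.5, B: 0.5), P2 plays (X: 0.5, Y: 0.5)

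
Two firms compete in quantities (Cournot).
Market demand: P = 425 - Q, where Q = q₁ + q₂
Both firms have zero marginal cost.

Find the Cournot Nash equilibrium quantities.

q₁* = q₂* = 141.67; P* = 141.67

Work:
Profit: π_i = P·q_i = (a - q_i - q_j)·q_i
FOC: ∂π_i/∂q_i = a - 2q_i - q_j = 0
Reaction function: q_i = (425 - q_j)/2
Symmetry: q* = 425/3 = 141.67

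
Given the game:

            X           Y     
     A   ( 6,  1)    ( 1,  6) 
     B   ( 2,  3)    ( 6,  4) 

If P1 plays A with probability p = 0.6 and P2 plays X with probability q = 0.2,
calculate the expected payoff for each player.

E[P1] = 3.28, E[P2] = 4.52

Work:
E[P1] = p·q·π₁(A,X) + p·(1-q)·π₁(A,Y) + (1-p)·q·π₁(B,X) + (1-p)·(1-q)·π₁(B,Y)
= 0.6·0.2·6 + 0.6·0.8·1 + 0.4·0.2·2 + 0.4·0.8·6
= 3.28

E[P2] = 4.52 (similar calculation)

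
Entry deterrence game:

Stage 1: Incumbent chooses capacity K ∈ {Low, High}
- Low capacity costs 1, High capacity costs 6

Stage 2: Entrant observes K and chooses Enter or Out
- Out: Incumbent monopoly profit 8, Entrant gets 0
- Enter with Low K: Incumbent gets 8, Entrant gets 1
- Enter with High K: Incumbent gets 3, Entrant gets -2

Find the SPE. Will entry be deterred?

SPE: (Low, Enter|Low, Out|High); Entry not deterred. Incumbent net profit = 7, Entrant gets 1

Work:
After Low K: Entrant enters (1 > 0)
After High K: Entrant stays out (-2 < 0)
Incumbent: Low → 8−1=7, High → 8−6=2
Incumbent chooses Low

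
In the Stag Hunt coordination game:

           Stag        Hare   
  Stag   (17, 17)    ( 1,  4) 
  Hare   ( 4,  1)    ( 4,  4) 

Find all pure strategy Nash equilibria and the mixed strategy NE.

Pure NE: (Stag, Stag) and (Hare, Hare); Mixed NE: p = 0.1875, q = 0.1875

Work:
Check pure NE:
(Stag, Stag): (17, 17) - no unilateral deviation beneficial
(Hare, Hare): (4, 4) - no unilateral deviation beneficial
Mixed NE: P1 plays Stag with p = 0.1875, P2 plays Stag with q = 0.1875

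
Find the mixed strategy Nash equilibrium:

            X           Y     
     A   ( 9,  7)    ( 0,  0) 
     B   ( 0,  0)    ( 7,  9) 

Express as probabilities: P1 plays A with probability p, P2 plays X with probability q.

p = 0.5625, q = 0.4375

Work:
Find probabilities that make opponent indifferent:
P2 chooses q to make P1 indifferent between A and B
P1 chooses p to make P2 indifferent between X and Y
Mixed NE: P1 plays (A: 0.5625, B: 0.4375), P2 plays (X: 0.4375, Y: 0.5625)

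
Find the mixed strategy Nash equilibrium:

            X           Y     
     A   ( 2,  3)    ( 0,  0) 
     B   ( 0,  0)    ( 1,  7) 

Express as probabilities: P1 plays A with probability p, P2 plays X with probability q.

p = 0.7, q = 0.3333

Work:
Find probabilities that make opponent indifferent:
P2 chooses q to make P1 indifferent between A and B
P1 chooses p to make P2 indifferent between X and Y
Mixed NE: P1 plays (A: 0.7, B: 0.3), P2 plays (X: 0.3333, Y: 0.6667)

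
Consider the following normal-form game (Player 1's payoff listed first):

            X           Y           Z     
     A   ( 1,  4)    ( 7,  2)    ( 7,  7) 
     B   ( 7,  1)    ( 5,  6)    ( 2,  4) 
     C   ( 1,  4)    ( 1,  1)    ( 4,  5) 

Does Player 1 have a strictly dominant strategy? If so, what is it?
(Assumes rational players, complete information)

No strictly dominant strategy exists for Player 1

Work:
A strategy strictly dominates another if it gives a strictly higher payoff against every opponent action. Compare each pair of P1's strategies column-by-column:
  A vs B: [1 vs 7, 7 vs 5, 7 vs 2] → A does not strictly dominate B (column X: 1 ≤ 7)
  A vs C: [1 vs 1, 7 vs 1, 7 vs 4] → A does not strictly dominate C (column X: 1 ≤ 1)
  B vs A: [7 vs 1, 5 vs 7, 2 vs 7] → B does not strictly dominate A (column Y: 5 ≤ 7)
  B vs C: [7 vs 1, 5 vs 1, 2 vs 4] → B does not strictly dominate C (column Z: 2 ≤ 4)
  C vs A: [1 vs 1, 1 vs 7, 4 vs 7] → C does not strictly dominate A (column X: 1 ≤ 1)
  C vs B: [1 vs 7, 1 vs 5, 4 vs 2] → C does not strictly dominate B (column X: 1 ≤ 7)
No single strategy strictly dominates all others → no strictly dominant strategy.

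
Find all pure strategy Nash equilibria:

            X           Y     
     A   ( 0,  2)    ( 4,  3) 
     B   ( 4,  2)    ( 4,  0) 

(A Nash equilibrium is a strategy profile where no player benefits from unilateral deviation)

Nash equilibrium: (A, Y), (B, X)

Work:
Best responses:
  P1 vs X: payoffs [0, 4] → best response B (payoff 4)
  P1 vs Y: payoffs [4, 4] → best response A/B (payoff 4)
  P2 vs A: payoffs [2, 3] → best response Y (payoff 3)
  P2 vs B: payoffs [2, 0] → best response X (payoff 2)
Mutual best responses: (A,Y), (B,X) → Nash equilibria.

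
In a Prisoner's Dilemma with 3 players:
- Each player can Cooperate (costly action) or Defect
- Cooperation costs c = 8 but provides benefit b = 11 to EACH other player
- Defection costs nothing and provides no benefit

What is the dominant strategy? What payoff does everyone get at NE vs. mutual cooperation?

Dominant: Defect; NE payoff = 0; Coop payoff = 14

Work:
Defect dominates (saves cost c = 8, benefit to others is external)
NE: All defect → everyone gets 0
If all cooperate: each receives (2)×11 - 8 = 14
Social dilemma: 14 > 0 but NE gives 0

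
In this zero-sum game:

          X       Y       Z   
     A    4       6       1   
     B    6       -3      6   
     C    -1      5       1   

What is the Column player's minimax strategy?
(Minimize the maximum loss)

Column should play X or Y or Z (all achieve the minimum), value = 6

Work:
Column player minimizes Row's maximum payoff:
Column X: max payoff to Row = 6
Column Y: max payoff to Row = 6
Column Z: max payoff to Row = 6
Minimum is 6, achieved by columns X, Y, Z (tied).
Each of X or Y or Z is a minimax strategy.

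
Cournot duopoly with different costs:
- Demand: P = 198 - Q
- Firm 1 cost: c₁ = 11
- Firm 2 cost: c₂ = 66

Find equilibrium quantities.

q₁* = 80.67, q₂* = 25.67

Work:
Reaction: q₁ = (198 - 11 - q₂)/2
Reaction: q₂ = (198 - 66 - q₁)/2
Solve simultaneously:
q₁* = (198 - 2×11 + 66)/3 = 80.67
q₂* = (198 - 2×66 + 11)/3 = 25.67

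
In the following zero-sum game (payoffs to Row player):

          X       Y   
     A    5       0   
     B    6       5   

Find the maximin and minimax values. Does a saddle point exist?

Maximin = 5, Minimax = 5, Saddle: True

Work:
Row minimums: [0, 5] → maximin = 5
Column maximums: [6, 5] → minimax = 5
Saddle point exists! Game value = 5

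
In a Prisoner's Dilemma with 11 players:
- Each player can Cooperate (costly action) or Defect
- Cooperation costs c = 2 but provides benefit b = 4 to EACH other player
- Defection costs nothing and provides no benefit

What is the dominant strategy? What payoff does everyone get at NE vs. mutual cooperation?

Dominant: Defect; NE payoff = 0; Coop payoff = 38

Work:
Defect dominates (saves cost c = 2, benefit to others is external)
NE: All defect → everyone gets 0
If all cooperate: each receives (10)×4 - 2 = 38
Social dilemma: 38 > 0 but NE gives 0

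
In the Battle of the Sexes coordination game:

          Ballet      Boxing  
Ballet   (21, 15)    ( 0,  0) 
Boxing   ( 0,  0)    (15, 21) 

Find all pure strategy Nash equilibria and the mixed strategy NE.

Pure NE: (Ballet, Ballet) and (Boxing, Boxing); Mixed NE: p = 0.5833, q = 0.4167

Work:
Check pure NE:
(Ballet, Ballet): (21, 15) - no unilateral deviation beneficial
(Boxing, Boxing): (15, 21) - no unilateral deviation beneficial
Mixed NE: P1 plays Ballet with p = 0.5833, P2 plays Ballet with q = 0.4167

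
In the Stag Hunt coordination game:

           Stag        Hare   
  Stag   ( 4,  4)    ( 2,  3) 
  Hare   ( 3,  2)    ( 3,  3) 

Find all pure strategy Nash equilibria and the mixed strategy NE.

Pure NE: (Stag, Stag) and (Hare, Hare); Mixed NE: p = 0.5, q = 0.5

Work:
Check pure NE:
(Stag, Stag): (4, 4) - no unilateral deviation beneficial
(Hare, Hare): (3, 3) - no unilateral deviation beneficial
Mixed NE: P1 plays Stag with p = 0.5, P2 plays Stag with q = 0.5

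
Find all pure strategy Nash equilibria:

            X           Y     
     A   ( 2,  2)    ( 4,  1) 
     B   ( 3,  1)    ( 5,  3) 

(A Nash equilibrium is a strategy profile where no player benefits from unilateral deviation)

Nash equilibrium: (B, Y)

Work:
Best responses:
  P1 vs X: payoffs [2, 3] → best response B (payoff 3)
  P1 vs Y: payoffs [4, 5] → best response B (payoff 5)
  P2 vs A: payoffs [2, 1] → best response X (payoff 2)
  P2 vs B: payoffs [1, 3] → best response Y (payoff 3)
Mutual best responses: (B,Y) → Nash equilibria.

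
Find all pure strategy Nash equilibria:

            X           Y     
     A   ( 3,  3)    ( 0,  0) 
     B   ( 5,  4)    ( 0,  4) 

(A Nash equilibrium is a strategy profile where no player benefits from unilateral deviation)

Nash equilibrium: (B, X), (B, Y)

Work:
Best responses:
  P1 vs X: payoffs [3, 5] → best response B (payoff 5)
  P1 vs Y: payoffs [0, 0] → best response A/B (payoff 0)
  P2 vs A: payoffs [3, 0] → best response X (payoff 3)
  P2 vs B: payoffs [4, 4] → best response X/Y (payoff 4)
Mutual best responses: (B,X), (B,Y) → Nash equilibria.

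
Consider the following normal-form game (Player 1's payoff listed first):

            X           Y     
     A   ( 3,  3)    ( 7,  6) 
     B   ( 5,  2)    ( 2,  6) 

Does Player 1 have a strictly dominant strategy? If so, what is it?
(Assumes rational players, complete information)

No strictly dominant strategy exists for Player 1

Work:
A strategy strictly dominates another if it gives a strictly higher payoff against every opponent action. Compare each pair of P1's strategies column-by-column:
  A vs B: [3 vs 5, 7 vs 2] → A does not strictly dominate B (column X: 3 ≤ 5)
  B vs A: [5 vs 3, 2 vs 7] → B does not strictly dominate A (column Y: 2 ≤ 7)
No single strategy strictly dominates all others → no strictly dominant strategy.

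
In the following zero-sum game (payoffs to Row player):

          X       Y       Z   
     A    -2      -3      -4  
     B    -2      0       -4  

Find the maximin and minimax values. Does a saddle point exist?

Maximin = -4, Minimax = -4, Saddle: True

Work:
Row minimums: [-4, -4] → maximin = -4
Column maximums: [-2, 0, -4] → minimax = -4
Saddle point exists! Game value = -4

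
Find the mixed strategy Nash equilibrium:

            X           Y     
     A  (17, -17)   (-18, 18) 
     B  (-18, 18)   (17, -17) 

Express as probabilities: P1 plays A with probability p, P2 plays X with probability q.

p = 0.5, q = 0.5

Work:
Find probabilities that make opponent indifferent:
P2 chooses q to make P1 indifferent between A and B
P1 chooses p to make P2 indifferent between X and Y
Mixed NE: P1 plays (A: 0.5, B: 0.5), P2 plays (X: 0.5, Y: 0.5)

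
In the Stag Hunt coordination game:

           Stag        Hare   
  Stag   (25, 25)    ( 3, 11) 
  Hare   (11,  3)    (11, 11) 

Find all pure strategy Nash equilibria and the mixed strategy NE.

Pure NE: (Stag, Stag) and (Hare, Hare); Mixed NE: p = 0.3636, q = 0.3636

Work:
Check pure NE:
(Stag, Stag): (25, 25) - no unilateral deviation beneficial
(Hare, Hare): (11, 11) - no unilateral deviation beneficial
Mixed NE: P1 plays Stag with p = 0.3636, P2 plays Stag with q = 0.3636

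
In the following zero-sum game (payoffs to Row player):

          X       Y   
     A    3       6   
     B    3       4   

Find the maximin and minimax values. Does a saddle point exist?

Maximin = 3, Minimax = 3, Saddle: True

Work:
Row minimums: [3, 3] → maximin = 3
Column maximums: [3, 6] → minimax = 3
Saddle point exists! Game value = 3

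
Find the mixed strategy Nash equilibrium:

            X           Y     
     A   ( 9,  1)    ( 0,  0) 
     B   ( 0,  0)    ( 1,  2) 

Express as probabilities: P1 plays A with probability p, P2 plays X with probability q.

p = 0.6667, q = 0.1

Work:
Find probabilities that make opponent indifferent:
P2 chooses q to make P1 indifferent between A and B
P1 chooses p to make P2 indifferent between X and Y
Mixed NE: P1 plays (A: 0.6667, B: 0.3333), P2 plays (X: 0.1, Y: 0.9)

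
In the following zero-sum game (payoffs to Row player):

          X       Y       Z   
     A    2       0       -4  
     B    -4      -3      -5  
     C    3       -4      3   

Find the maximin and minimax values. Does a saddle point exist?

Maximin = -4, Minimax = 0, Saddle: False

Work:
Row minimums: [-4, -5, -4] → maximin = -4
Column maximums: [3, 0, 3] → minimax = 0
No saddle point (maximin ≠ minimax). Mixed strategy needed.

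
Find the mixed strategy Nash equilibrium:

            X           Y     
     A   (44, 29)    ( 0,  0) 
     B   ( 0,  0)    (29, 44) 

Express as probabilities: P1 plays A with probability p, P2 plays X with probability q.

p = 0.6027, q = 0.3973

Work:
Find probabilities that make opponent indifferent:
P2 chooses q to make P1 indifferent between A and B
P1 chooses p to make P2 indifferent between X and Y
Mixed NE: P1 plays (A: 0.6027, B: 0.3973), P2 plays (X: 0.3973, Y: 0.6027)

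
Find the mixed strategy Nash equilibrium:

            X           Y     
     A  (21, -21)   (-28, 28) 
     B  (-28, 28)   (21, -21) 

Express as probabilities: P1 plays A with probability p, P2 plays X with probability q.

p = 0.5, q = 0.5

Work:
Find probabilities that make opponent indifferent:
P2 chooses q to make P1 indifferent between A and B
P1 chooses p to make P2 indifferent between X and Y
Mixed NE: P1 plays (A: 0.5, B: 0.5), P2 plays (X: 0.5, Y: 0.5)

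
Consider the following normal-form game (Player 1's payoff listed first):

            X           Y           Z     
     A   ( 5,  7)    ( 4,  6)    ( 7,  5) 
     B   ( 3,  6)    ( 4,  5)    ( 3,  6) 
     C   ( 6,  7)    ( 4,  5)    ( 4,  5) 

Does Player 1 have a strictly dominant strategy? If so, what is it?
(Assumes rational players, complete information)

No strictly dominant strategy exists for Player 1

Work:
A strategy strictly dominates another if it gives a strictly higher payoff against every opponent action. Compare each pair of P1's strategies column-by-column:
  A vs B: [5 vs 3, 4 vs 4, 7 vs 3] → A does not strictly dominate B (column Y: 4 ≤ 4)
  A vs C: [5 vs 6, 4 vs 4, 7 vs 4] → A does not strictly dominate C (column X: 5 ≤ 6)
  B vs A: [3 vs 5, 4 vs 4, 3 vs 7] → B does not strictly dominate A (column X: 3 ≤ 5)
  B vs C: [3 vs 6, 4 vs 4, 3 vs 4] → B does not strictly dominate C (column X: 3 ≤ 6)
  C vs A: [6 vs 5, 4 vs 4, 4 vs 7] → C does not strictly dominate A (column Y: 4 ≤ 4)
  C vs B: [6 vs 3, 4 vs 4, 4 vs 3] → C does not strictly dominate B (column Y: 4 ≤ 4)
No single strategy strictly dominates all others → no strictly dominant strategy.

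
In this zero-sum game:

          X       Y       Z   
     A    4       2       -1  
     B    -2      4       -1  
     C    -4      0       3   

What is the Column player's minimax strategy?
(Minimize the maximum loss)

Column should play Z, value = 3

Work:
Column player minimizes Row's maximum payoff:
Column X: max payoff to Row = 4
Column Y: max payoff to Row = 4
Column Z: max payoff to Row = 3
Minimum is 3, achieved by column Z.
Minimax strategy: Z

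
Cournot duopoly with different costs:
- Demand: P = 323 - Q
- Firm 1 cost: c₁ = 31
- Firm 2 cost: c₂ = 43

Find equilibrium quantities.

q₁* = 101.33, q₂* = 89.33

Work:
Reaction: q₁ = (323 - 31 - q₂)/2
Reaction: q₂ = (323 - 43 - q₁)/2
Solve simultaneously:
q₁* = (323 - 2×31 + 43)/3 = 101.33
q₂* = (323 - 2×43 + 31)/3 = 89.33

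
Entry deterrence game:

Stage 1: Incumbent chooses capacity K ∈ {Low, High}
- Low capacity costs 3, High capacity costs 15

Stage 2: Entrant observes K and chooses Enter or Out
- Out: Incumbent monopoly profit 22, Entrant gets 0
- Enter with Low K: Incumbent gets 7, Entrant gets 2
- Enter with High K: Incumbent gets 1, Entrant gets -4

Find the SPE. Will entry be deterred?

SPE: (High, Enter|Low, Out|High); Entry deterred. Incumbent net profit = 7

Work:
After Low K: Entrant enters (2 > 0)
After High K: Entrant stays out (-4 < 0)
Incumbent: Low → 7−3=4, High → 22−15=7
Incumbent chooses High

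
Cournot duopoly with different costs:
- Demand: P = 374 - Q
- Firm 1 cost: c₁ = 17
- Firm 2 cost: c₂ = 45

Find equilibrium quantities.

q₁* = 128.33, q₂* = 100.33

Work:
Reaction: q₁ = (374 - 17 - q₂)/2
Reaction: q₂ = (374 - 45 - q₁)/2
Solve simultaneously:
q₁* = (374 - 2×17 + 45)/3 = 128.33
q₂* = (374 - 2×45 + 17)/3 = 100.33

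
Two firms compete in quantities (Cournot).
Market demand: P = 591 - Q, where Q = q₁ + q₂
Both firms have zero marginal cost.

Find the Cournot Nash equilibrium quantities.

q₁* = q₂* = 197.0; P* = 197.0

Work:
Profit: π_i = P·q_i = (a - q_i - q_j)·q_i
FOC: ∂π_i/∂q_i = a - 2q_i - q_j = 0
Reaction function: q_i = (591 - q_j)/2
Symmetry: q* = 591/3 = 197.0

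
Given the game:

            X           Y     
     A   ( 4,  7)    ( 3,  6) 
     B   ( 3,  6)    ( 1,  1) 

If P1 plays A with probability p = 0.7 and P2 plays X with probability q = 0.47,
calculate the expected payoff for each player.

E[P1] = 3.011, E[P2] = 5.534

Work:
E[P1] = p·q·π₁(A,X) + p·(1-q)·π₁(A,Y) + (1-p)·q·π₁(B,X) + (1-p)·(1-q)·π₁(B,Y)
= 0.7·0.47·4 + 0.7·0.53·3 + 0.3·0.47·3 + 0.3·0.53·1
= 3.011

E[P2] = 5.534 (similar calculation)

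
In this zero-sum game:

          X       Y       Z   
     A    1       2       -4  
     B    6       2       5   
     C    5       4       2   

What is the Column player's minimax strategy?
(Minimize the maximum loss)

Column should play Y, value = 4

Work:
Column player minimizes Row's maximum payoff:
Column X: max payoff to Row = 6
Column Y: max payoff to Row = 4
Column Z: max payoff to Row = 5
Minimum is 4, achieved by column Y.
Minimax strategy: Y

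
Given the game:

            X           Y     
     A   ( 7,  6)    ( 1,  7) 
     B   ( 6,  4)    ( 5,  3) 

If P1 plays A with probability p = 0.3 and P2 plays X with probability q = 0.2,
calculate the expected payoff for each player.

E[P1] = 4.3, E[P2] = 4.28

Work:
E[P1] = p·q·π₁(A,X) + p·(1-q)·π₁(A,Y) + (1-p)·q·π₁(B,X) + (1-p)·(1-q)·π₁(B,Y)
= 0.3·0.2·7 + 0.3·0.8·1 + 0.7·0.2·6 + 0.7·0.8·5
= 4.3

E[P2] = 4.28 (similar calculation)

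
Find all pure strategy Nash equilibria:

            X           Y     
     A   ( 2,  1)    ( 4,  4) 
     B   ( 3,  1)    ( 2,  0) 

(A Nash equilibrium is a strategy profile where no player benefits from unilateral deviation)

Nash equilibrium: (A, Y), (B, X)

Work:
Best responses:
  P1 vs X: payoffs [2, 3] → best response B (payoff 3)
  P1 vs Y: payoffs [4, 2] → best response A (payoff 4)
  P2 vs A: payoffs [1, 4] → best response Y (payoff 4)
  P2 vs B: payoffs [1, 0] → best response X (payoff 1)
Mutual best responses: (A,Y), (B,X) → Nash equilibria.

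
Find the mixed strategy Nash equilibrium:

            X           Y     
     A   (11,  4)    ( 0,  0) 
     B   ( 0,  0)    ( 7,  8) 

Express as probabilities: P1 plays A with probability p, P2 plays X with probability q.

p = 0.6667, q = 0.3889

Work:
Find probabilities that make opponent indifferent:
P2 chooses q to make P1 indifferent between A and B
P1 chooses p to make P2 indifferent between X and Y
Mixed NE: P1 plays (A: 0.6667, B: 0.3333), P2 plays (X: 0.3889, Y: 0.6111)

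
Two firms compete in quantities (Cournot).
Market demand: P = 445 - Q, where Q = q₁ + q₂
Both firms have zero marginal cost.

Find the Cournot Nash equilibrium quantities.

q₁* = q₂* = 148.33; P* = 148.33

Work:
Profit: π_i = P·q_i = (a - q_i - q_j)·q_i
FOC: ∂π_i/∂q_i = a - 2q_i - q_j = 0
Reaction function: q_i = (445 - q_j)/2
Symmetry: q* = 445/3 = 148.33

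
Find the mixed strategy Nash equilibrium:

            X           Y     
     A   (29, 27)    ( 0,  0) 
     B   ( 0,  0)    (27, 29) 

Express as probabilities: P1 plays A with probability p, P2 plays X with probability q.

p = 0.5179, q = 0.4821

Work:
Find probabilities that make opponent indifferent:
P2 chooses q to make P1 indifferent between A and B
P1 chooses p to make P2 indifferent between X and Y
Mixed NE: P1 plays (A: 0.5179, B: 0.4821), P2 plays (X: 0.4821, Y: 0.5179)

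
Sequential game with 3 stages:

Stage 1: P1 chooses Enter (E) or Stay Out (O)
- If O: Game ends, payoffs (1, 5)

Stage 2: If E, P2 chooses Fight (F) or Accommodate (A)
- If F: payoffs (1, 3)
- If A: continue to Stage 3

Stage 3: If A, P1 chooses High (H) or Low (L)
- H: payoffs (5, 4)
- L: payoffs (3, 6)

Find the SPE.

SPE: (E, A, H); Outcome (5, 4)

Work:
Stage 3: P1 chooses H (5 vs 3)
Stage 2: P2: F->3, A->4 (anticipating H). Choose A
Stage 1: P1: O->1, E->5 (anticipating A, H). Choose E
SPE path: E -> A -> H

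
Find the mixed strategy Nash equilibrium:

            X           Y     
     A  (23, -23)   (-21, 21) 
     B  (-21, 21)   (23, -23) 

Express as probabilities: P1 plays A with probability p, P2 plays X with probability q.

p = 0.5, q = 0.5

Work:
Find probabilities that make opponent indifferent:
P2 chooses q to make P1 indifferent between A and B
P1 chooses p to make P2 indifferent between X and Y
Mixed NE: P1 plays (A: 0.5, B: 0.5), P2 plays (X: 0.5, Y: 0.5)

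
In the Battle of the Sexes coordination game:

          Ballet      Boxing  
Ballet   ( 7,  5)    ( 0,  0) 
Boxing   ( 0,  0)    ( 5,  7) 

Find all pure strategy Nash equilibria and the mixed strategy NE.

Pure NE: (Ballet, Ballet) and (Boxing, Boxing); Mixed NE: p = 0.5833, q = 0.4167

Work:
Check pure NE:
(Ballet, Ballet): (7, 5) - no unilateral deviation beneficial
(Boxing, Boxing): (5, 7) - no unilateral deviation beneficial
Mixed NE: P1 plays Ballet with p = 0.5833, P2 plays Ballet with q = 0.4167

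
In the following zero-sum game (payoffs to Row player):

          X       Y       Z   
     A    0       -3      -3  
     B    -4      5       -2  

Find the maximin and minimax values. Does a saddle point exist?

Maximin = -3, Minimax = -2, Saddle: False

Work:
Row minimums: [-3, -4] → maximin = -3
Column maximums: [0, 5, -2] → minimax = -2
No saddle point (maximin ≠ minimax). Mixed strategy needed.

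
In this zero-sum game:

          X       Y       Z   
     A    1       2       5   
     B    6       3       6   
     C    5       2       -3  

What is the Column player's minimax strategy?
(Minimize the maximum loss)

Column should play Y, value = 3

Work:
Column player minimizes Row's maximum payoff:
Column X: max payoff to Row = 6
Column Y: max payoff to Row = 3
Column Z: max payoff to Row = 6
Minimum is 3, achieved by column Y.
Minimax strategy: Y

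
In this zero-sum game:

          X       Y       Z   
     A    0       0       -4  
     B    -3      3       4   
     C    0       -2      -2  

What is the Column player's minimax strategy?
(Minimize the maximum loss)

Column should play X, value = 0

Work:
Column player minimizes Row's maximum payoff:
Column X: max payoff to Row = 0
Column Y: max payoff to Row = 3
Column Z: max payoff to Row = 4
Minimum is 0, achieved by column X.
Minimax strategy: X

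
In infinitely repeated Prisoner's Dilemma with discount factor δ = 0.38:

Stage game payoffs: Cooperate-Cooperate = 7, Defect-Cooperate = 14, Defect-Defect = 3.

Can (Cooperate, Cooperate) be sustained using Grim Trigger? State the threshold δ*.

δ* = 0.6364; since δ = 0.38 < 0.6364, cooperation cannot be sustained

Work:
For Grim Trigger:
Cooperate forever: 7/(1-δ)
Defect then punished: 14 + 3·δ/(1-δ)
Need: 7/(1-δ) ≥ 14 + 3·δ/(1-δ)
Solving: δ ≥ (T-R)/(T-P) = (14-7)/(14-3) = 0.6364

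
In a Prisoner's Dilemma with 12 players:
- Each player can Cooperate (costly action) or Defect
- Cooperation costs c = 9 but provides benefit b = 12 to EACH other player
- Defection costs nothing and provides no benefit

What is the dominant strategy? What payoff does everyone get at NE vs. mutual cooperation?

Dominant: Defect; NE payoff = 0; Coop payoff = 123

Work:
Defect dominates (saves cost c = 9, benefit to others is external)
NE: All defect → everyone gets 0
If all cooperate: each receives (11)×12 - 9 = 123
Social dilemma: 123 > 0 but NE gives 0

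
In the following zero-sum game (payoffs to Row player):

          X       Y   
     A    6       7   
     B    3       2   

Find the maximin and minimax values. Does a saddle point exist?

Maximin = 6, Minimax = 6, Saddle: True

Work:
Row minimums: [6, 2] → maximin = 6
Column maximums: [6, 7] → minimax = 6
Saddle point exists! Game value = 6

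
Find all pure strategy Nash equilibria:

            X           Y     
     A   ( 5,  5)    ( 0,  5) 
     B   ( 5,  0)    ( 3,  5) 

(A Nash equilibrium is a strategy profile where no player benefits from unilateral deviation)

Nash equilibrium: (A, X), (B, Y)

Work:
Best responses:
  P1 vs X: payoffs [5, 5] → best response A/B (payoff 5)
  P1 vs Y: payoffs [0, 3] → best response B (payoff 3)
  P2 vs A: payoffs [5, 5] → best response X/Y (payoff 5)
  P2 vs B: payoffs [0, 5] → best response Y (payoff 5)
Mutual best responses: (A,X), (B,Y) → Nash equilibria.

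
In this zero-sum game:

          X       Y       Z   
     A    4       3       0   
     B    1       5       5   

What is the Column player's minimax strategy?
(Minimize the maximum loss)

Column should play X, value = 4

Work:
Column player minimizes Row's maximum payoff:
Column X: max payoff to Row = 4
Column Y: max payoff to Row = 5
Column Z: max payoff to Row = 5
Minimum is 4, achieved by column X.
Minimax strategy: X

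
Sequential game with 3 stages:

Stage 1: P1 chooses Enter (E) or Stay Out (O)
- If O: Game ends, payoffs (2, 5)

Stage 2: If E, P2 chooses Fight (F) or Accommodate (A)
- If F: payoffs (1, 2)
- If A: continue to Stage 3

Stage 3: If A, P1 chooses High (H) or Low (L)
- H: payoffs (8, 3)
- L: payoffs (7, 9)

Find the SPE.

SPE: (E, A, H); Outcome (8, 3)

Work:
Stage 3: P1 chooses H (8 vs 7)
Stage 2: P2: F->2, A->3 (anticipating H). Choose A
Stage 1: P1: O->2, E->8 (anticipating A, H). Choose E
SPE path: E -> A -> H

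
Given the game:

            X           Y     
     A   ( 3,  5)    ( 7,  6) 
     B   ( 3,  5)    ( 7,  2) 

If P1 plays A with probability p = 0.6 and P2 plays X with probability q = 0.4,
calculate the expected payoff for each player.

E[P1] = 5.4, E[P2] = 4.64

Work:
E[P1] = p·q·π₁(A,X) + p·(1-q)·π₁(A,Y) + (1-p)·q·π₁(B,X) + (1-p)·(1-q)·π₁(B,Y)
= 0.6·0.4·3 + 0.6·0.6·7 + 0.4·0.4·3 + 0.4·0.6·7
= 5.4

E[P2] = 4.64 (similar calculation)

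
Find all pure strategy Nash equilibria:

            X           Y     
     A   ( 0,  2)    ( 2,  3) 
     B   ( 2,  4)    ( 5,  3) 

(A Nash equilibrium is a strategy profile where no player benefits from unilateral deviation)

Nash equilibrium: (B, X)

Work:
Best responses:
  P1 vs X: payoffs [0, 2] → best response B (payoff 2)
  P1 vs Y: payoffs [2, 5] → best response B (payoff 5)
  P2 vs A: payoffs [2, 3] → best response Y (payoff 3)
  P2 vs B: payoffs [4, 3] → best response X (payoff 4)
Mutual best responses: (B,X) → Nash equilibria.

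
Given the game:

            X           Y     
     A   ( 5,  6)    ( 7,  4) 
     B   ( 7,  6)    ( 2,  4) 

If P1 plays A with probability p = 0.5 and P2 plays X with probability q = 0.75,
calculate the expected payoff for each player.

E[P1] = 5.625, E[P2] = 5.5

Work:
E[P1] = p·q·π₁(A,X) + p·(1-q)·π₁(A,Y) + (1-p)·q·π₁(B,X) + (1-p)·(1-q)·π₁(B,Y)
= 0.5·0.75·5 + 0.5·0.25·7 + 0.5·0.75·7 + 0.5·0.25·2
= 5.625

E[P2] = 5.5 (similar calculation)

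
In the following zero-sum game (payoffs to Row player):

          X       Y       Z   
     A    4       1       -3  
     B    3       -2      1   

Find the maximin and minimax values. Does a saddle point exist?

Maximin = -2, Minimax = 1, Saddle: False

Work:
Row minimums: [-3, -2] → maximin = -2
Column maximums: [4, 1, 1] → minimax = 1
No saddle point (maximin ≠ minimax). Mixed strategy needed.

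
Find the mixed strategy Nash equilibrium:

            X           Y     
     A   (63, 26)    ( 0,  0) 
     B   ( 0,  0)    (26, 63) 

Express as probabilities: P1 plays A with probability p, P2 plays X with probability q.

p = 0.7079, q = 0.2921

Work:
Find probabilities that make opponent indifferent:
P2 chooses q to make P1 indifferent between A and B
P1 chooses p to make P2 indifferent between X and Y
Mixed NE: P1 plays (A: 0.7079, B: 0.2921), P2 plays (X: 0.2921, Y: 0.7079)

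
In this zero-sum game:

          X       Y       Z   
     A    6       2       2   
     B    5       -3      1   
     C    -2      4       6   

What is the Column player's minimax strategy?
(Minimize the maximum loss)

Column should play Y, value = 4

Work:
Column player minimizes Row's maximum payoff:
Column X: max payoff to Row = 6
Column Y: max payoff to Row = 4
Column Z: max payoff to Row = 6
Minimum is 4, achieved by column Y.
Minimax strategy: Y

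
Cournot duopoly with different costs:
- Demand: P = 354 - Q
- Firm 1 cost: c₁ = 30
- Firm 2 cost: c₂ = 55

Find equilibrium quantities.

q₁* = 116.33, q₂* = 91.33

Work:
Reaction: q₁ = (354 - 30 - q₂)/2
Reaction: q₂ = (354 - 55 - q₁)/2
Solve simultaneously:
q₁* = (354 - 2×30 + 55)/3 = 116.33
q₂* = (354 - 2×55 + 30)/3 = 91.33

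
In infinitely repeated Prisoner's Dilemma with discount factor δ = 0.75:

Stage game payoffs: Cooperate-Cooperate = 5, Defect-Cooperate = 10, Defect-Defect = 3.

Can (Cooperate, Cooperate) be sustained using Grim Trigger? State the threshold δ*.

δ* = 0.7143; since δ = 0.75 ≥ 0.7143, cooperation can be sustained

Work:
For Grim Trigger:
Cooperate forever: 5/(1-δ)
Defect then punished: 10 + 3·δ/(1-δ)
Need: 5/(1-δ) ≥ 10 + 3·δ/(1-δ)
Solving: δ ≥ (T-R)/(T-P) = (10-5)/(10-3) = 0.7143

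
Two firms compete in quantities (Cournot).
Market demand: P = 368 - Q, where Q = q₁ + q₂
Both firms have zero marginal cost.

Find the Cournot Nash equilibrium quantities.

q₁* = q₂* = 122.67; P* = 122.67

Work:
Profit: π_i = P·q_i = (a - q_i - q_j)·q_i
FOC: ∂π_i/∂q_i = a - 2q_i - q_j = 0
Reaction function: q_i = (368 - q_j)/2
Symmetry: q* = 368/3 = 122.67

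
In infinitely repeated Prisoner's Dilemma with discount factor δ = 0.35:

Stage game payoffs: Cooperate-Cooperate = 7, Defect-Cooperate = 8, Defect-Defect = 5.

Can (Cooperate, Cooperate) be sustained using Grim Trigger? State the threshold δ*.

δ* = 0.3333; since δ = 0.35 ≥ 0.3333, cooperation can be sustained

Work:
For Grim Trigger:
Cooperate forever: 7/(1-δ)
Defect then punished: 8 + 5·δ/(1-δ)
Need: 7/(1-δ) ≥ 8 + 5·δ/(1-δ)
Solving: δ ≥ (T-R)/(T-P) = (8-7)/(8-5) = 0.3333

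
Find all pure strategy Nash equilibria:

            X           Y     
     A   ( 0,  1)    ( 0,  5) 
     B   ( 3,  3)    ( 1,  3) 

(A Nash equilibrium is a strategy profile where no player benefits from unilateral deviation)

Nash equilibrium: (B, X), (B, Y)

Work:
Best responses:
  P1 vs X: payoffs [0, 3] → best response B (payoff 3)
  P1 vs Y: payoffs [0, 1] → best response B (payoff 1)
  P2 vs A: payoffs [1, 5] → best response Y (payoff 5)
  P2 vs B: payoffs [3, 3] → best response X/Y (payoff 3)
Mutual best responses: (B,X), (B,Y) → Nash equilibria.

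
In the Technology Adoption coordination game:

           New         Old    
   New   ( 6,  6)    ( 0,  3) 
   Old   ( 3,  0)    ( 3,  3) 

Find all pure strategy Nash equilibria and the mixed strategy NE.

Pure NE: (New, New) and (Old, Old); Mixed NE: p = 0.5, q = 0.5

Work:
Check pure NE:
(New, New): (6, 6) - no unilateral deviation beneficial
(Old, Old): (3, 3) - no unilateral deviation beneficial
Mixed NE: P1 plays New with p = 0.5, P2 plays New with q = 0.5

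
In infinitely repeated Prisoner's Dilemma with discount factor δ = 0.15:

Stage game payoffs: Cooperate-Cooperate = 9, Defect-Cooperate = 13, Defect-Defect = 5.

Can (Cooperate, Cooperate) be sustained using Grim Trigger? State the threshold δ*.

δ* = 0.5; since δ = 0.15 < 0.5, cooperation cannot be sustained

Work:
For Grim Trigger:
Cooperate forever: 9/(1-δ)
Defect then punished: 13 + 5·δ/(1-δ)
Need: 9/(1-δ) ≥ 13 + 5·δ/(1-δ)
Solving: δ ≥ (T-R)/(T-P) = (13-9)/(13-5) = 0.5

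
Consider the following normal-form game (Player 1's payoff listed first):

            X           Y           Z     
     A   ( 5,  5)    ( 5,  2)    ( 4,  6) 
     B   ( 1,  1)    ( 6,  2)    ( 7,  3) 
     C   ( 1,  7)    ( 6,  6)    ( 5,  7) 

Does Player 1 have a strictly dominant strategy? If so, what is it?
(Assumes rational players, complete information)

No strictly dominant strategy exists for Player 1

Work:
A strategy strictly dominates another if it gives a strictly higher payoff against every opponent action. Compare each pair of P1's strategies column-by-column:
  A vs B: [5 vs 1, 5 vs 6, 4 vs 7] → A does not strictly dominate B (column Y: 5 ≤ 6)
  A vs C: [5 vs 1, 5 vs 6, 4 vs 5] → A does not strictly dominate C (column Y: 5 ≤ 6)
  B vs A: [1 vs 5, 6 vs 5, 7 vs 4] → B does not strictly dominate A (column X: 1 ≤ 5)
  B vs C: [1 vs 1, 6 vs 6, 7 vs 5] → B does not strictly dominate C (column X: 1 ≤ 1)
  C vs A: [1 vs 5, 6 vs 5, 5 vs 4] → C does not strictly dominate A (column X: 1 ≤ 5)
  C vs B: [1 vs 1, 6 vs 6, 5 vs 7] → C does not strictly dominate B (column X: 1 ≤ 1)
No single strategy strictly dominates all others → no strictly dominant strategy.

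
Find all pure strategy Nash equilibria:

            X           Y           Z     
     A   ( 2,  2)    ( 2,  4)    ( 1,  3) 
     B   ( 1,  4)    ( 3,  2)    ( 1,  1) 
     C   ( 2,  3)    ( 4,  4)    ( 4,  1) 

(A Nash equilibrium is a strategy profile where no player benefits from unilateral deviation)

Nash equilibrium: (C, Y)

Work:
Best responses:
  P1 vs X: payoffs [2, 1, 2] → best response A/C (payoff 2)
  P1 vs Y: payoffs [2, 3, 4] → best response C (payoff 4)
  P1 vs Z: payoffs [1, 1, 4] → best response C (payoff 4)
  P2 vs A: payoffs [2, 4, 3] → best response Y (payoff 4)
  P2 vs B: payoffs [4, 2, 1] → best response X (payoff 4)
  P2 vs C: payoffs [3, 4, 1] → best response Y (payoff 4)
Mutual best responses: (C,Y) → Nash equilibria.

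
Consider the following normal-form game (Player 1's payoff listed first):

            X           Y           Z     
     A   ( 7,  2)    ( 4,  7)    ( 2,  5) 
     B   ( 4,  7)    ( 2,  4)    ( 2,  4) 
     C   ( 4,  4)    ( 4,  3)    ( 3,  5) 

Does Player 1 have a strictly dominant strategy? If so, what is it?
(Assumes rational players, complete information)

No strictly dominant strategy exists for Player 1

Work:
A strategy strictly dominates another if it gives a strictly higher payoff against every opponent action. Compare each pair of P1's strategies column-by-column:
  A vs B: [7 vs 4, 4 vs 2, 2 vs 2] → A does not strictly dominate B (column Z: 2 ≤ 2)
  A vs C: [7 vs 4, 4 vs 4, 2 vs 3] → A does not strictly dominate C (column Y: 4 ≤ 4)
  B vs A: [4 vs 7, 2 vs 4, 2 vs 2] → B does not strictly dominate A (column X: 4 ≤ 7)
  B vs C: [4 vs 4, 2 vs 4, 2 vs 3] → B does not strictly dominate C (column X: 4 ≤ 4)
  C vs A: [4 vs 7, 4 vs 4, 3 vs 2] → C does not strictly dominate A (column X: 4 ≤ 7)
  C vs B: [4 vs 4, 4 vs 2, 3 vs 2] → C does not strictly dominate B (column X: 4 ≤ 4)
No single strategy strictly dominates all others → no strictly dominant strategy.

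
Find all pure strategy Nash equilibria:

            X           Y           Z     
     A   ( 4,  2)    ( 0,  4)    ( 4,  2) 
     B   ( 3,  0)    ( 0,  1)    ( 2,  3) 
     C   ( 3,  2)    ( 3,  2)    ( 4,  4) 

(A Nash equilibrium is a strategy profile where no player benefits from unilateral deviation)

Nash equilibrium: (C, Z)

Work:
Best responses:
  P1 vs X: payoffs [4, 3, 3] → best response A (payoff 4)
  P1 vs Y: payoffs [0, 0, 3] → best response C (payoff 3)
  P1 vs Z: payoffs [4, 2, 4] → best response A/C (payoff 4)
  P2 vs A: payoffs [2, 4, 2] → best response Y (payoff 4)
  P2 vs B: payoffs [0, 1, 3] → best response Z (payoff 3)
  P2 vs C: payoffs [2, 2, 4] → best response Z (payoff 4)
Mutual best responses: (C,Z) → Nash equilibria.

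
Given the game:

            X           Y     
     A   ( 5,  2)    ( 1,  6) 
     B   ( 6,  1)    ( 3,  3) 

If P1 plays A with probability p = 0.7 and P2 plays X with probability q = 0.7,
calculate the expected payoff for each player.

E[P1] = 4.19, E[P2] = 2.72

Work:
E[P1] = p·q·π₁(A,X) + p·(1-q)·π₁(A,Y) + (1-p)·q·π₁(B,X) + (1-p)·(1-q)·π₁(B,Y)
= 0.7·0.7·5 + 0.7·0.3·1 + 0.3·0.7·6 + 0.3·0.3·3
= 4.19

E[P2] = 2.72 (similar calculation)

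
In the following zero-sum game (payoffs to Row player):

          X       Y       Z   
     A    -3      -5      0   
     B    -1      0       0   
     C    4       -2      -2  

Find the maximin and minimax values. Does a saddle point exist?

Maximin = -1, Minimax = 0, Saddle: False

Work:
Row minimums: [-5, -1, -2] → maximin = -1
Column maximums: [4, 0, 0] → minimax = 0
No saddle point (maximin ≠ minimax). Mixed strategy needed.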